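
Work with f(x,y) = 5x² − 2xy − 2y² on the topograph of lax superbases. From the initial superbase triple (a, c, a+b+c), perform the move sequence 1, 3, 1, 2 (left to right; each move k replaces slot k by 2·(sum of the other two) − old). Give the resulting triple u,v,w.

start (5,-2,1) = (f(1,0),f(0,1),f(1,1))
replace slot 1: 2·((-2)+1) − 5 = -7 → (-7,-2,1)
replace slot 3: 2·((-7)+(-2)) − 1 = -19 → (-7,-2,-19)
replace slot 1: 2·((-2)+(-19)) − (-7) = -35 → (-35,-2,-19)
replace slot 2: 2·((-35)+(-19)) − (-2) = -106 → (-35,-106,-19)

-35,-106,-19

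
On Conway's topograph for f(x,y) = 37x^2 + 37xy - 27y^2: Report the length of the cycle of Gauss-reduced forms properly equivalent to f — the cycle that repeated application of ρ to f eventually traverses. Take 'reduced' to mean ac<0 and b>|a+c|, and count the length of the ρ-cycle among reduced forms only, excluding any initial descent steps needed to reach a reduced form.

D = 5365, ⌊√D⌋ = 73
river: ρ → (-27,71,3)
river: ρ → (3,73,-3)
river: ρ → (-3,71,27)
river: ρ → (27,37,-37)
river: ρ → (-37,37,27)
river: ρ → (27,71,-3)
river: ρ → (-3,73,3)
river: ρ → (3,71,-27)
river: ρ → (-27,37,37)
river: ρ → (37,37,-27)
ρ-cycle length = 10 (tail of 0 descent steps not counted)

10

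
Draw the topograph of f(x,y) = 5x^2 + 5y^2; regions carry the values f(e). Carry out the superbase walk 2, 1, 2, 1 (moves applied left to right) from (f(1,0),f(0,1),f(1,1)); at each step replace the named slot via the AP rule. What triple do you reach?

start (5,5,10) = (f(1,0),f(0,1),f(1,1))
replace slot 2: 2·(5+10) − 5 = 25 → (5,25,10)
replace slot 1: 2·(25+10) − 5 = 65 → (65,25,10)
replace slot 2: 2·(65+10) − 25 = 125 → (65,125,10)
replace slot 1: 2·(125+10) − 65 = 205 → (205,125,10)

205,125,10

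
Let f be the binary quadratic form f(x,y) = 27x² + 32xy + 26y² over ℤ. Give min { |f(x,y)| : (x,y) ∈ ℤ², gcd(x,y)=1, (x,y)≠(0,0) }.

translate: b→-22 (≡32 mod 54), so (27,32,26)→(27,-22,21)
flip: (27,-22,21)→(21,22,27)
translate: b→-20 (≡22 mod 42), so (21,22,27)→(21,-20,26)
reduced (well bottom): (21,-20,26) with a≤c, −a<b≤a
well minimum = a = 21

21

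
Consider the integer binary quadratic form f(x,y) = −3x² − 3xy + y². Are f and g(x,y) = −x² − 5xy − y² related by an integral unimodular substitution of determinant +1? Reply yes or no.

D₁ = 21, D₂ = 21
river cycle of f (length 2): (1, 3, -3), (-3, 3, 1)
river cycle of g (length 2): (-1, 3, 3), (3, 3, -1)
cycles differ ⇒ inequivalent

no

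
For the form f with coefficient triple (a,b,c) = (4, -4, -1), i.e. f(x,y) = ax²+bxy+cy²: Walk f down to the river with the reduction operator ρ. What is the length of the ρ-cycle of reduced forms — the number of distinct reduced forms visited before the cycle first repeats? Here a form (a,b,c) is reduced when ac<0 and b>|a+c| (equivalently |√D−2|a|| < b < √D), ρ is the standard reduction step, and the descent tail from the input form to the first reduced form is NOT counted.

D = 32, ⌊√D⌋ = 5
descent: ρ → (-1,4,4)  [lands on river]
river: ρ → (4,4,-1)
ρ-cycle length = 2 (tail of 1 descent step not counted)

2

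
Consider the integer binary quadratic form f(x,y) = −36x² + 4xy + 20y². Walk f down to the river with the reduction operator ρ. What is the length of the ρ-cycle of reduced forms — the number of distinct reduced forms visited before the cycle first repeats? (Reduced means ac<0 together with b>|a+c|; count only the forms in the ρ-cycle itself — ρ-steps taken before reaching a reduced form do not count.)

D = 2896, ⌊√D⌋ = 53
descent: ρ → (20,36,-20)  [lands on river]
river: ρ → (-20,44,12)
river: ρ → (12,52,-4)
river: ρ → (-4,52,12)
river: ρ → (12,44,-20)
river: ρ → (-20,36,20)
river: ρ → (20,44,-12)
river: ρ → (-12,52,4)
river: ρ → (4,52,-12)
river: ρ → (-12,44,20)
ρ-cycle length = 10 (tail of 1 descent step not counted)

10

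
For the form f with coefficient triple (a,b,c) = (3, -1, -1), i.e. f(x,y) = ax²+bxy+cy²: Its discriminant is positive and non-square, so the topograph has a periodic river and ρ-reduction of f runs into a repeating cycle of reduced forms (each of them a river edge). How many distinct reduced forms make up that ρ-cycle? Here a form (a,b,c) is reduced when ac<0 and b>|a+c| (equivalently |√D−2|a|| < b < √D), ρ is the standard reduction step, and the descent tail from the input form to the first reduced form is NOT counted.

D = 13, ⌊√D⌋ = 3
descent: ρ → (-1,3,1)  [lands on river]
river: ρ → (1,3,-1)
ρ-cycle length = 2 (tail of 1 descent step not counted)

2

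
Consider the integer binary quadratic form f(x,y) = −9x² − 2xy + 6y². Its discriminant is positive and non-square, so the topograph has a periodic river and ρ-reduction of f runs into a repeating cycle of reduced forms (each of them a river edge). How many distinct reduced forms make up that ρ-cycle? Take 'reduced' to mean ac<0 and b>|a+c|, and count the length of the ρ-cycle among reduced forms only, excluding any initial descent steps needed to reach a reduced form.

D = 220, ⌊√D⌋ = 14
descent: ρ → (6,14,-1)  [lands on river]
river: ρ → (-1,14,6)
river: ρ → (6,10,-5)
river: ρ → (-5,10,6)
ρ-cycle length = 4 (tail of 1 descent step not counted)

4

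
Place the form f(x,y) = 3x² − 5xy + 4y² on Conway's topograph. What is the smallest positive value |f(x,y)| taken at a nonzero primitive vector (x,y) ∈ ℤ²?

translate: b→1 (≡-5 mod 6), so (3,-5,4)→(3,1,2)
flip: (3,1,2)→(2,-1,3)
reduced (well bottom): (2,-1,3) with a≤c, −a<b≤a
well minimum = a = 2

2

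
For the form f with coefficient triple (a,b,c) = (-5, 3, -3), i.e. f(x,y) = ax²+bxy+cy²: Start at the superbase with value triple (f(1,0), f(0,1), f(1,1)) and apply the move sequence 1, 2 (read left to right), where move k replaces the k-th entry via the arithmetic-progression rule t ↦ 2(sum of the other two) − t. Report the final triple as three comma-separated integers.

start (-5,-3,-5) = (f(1,0),f(0,1),f(1,1))
replace slot 1: 2·((-3)+(-5)) − (-5) = -11 → (-11,-3,-5)
replace slot 2: 2·((-11)+(-5)) − (-3) = -29 → (-11,-29,-5)

-11,-29,-5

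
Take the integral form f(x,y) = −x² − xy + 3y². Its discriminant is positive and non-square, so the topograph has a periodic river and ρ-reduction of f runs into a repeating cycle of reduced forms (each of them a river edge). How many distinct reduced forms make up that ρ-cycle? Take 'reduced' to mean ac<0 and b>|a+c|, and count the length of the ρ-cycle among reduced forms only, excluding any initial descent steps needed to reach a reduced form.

D = 13, ⌊√D⌋ = 3
descent: ρ → (3,1,-1)
descent: ρ → (-1,3,1)  [lands on river]
river: ρ → (1,3,-1)
ρ-cycle length = 2 (tail of 2 descent steps not counted)

2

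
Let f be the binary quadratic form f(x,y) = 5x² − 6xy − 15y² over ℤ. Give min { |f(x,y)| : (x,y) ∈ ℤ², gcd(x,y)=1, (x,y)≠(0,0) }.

descent: ρ → (-15,6,5)
descent: ρ → (5,14,-7)  [lands on river]
river: ρ → (-7,14,5)
river: ρ → (5,16,-4)
river: ρ → (-4,16,5)
closes: descent 2, river 4
min |a| on river = 4

4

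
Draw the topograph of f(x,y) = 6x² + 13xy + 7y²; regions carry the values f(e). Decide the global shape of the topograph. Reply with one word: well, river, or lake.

D = b²−4ac = 13² − 4·6·7 = 1
D = 1² is a perfect square ⇒ form factors over ℤ ⇒ lakes

lake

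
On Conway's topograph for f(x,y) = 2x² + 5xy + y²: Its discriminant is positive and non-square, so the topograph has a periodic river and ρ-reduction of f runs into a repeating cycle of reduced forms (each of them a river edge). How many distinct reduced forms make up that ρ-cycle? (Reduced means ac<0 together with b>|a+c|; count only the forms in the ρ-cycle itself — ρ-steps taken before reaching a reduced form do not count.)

D = 17, ⌊√D⌋ = 4
descent: ρ → (1,3,-2)  [lands on river]
river: ρ → (-2,1,2)
river: ρ → (2,3,-1)
river: ρ → (-1,3,2)
river: ρ → (2,1,-2)
river: ρ → (-2,3,1)
ρ-cycle length = 6 (tail of 1 descent step not counted)

6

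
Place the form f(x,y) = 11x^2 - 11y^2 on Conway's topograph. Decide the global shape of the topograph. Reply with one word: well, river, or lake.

D = b²−4ac = 0² − 4·11·(-11) = 484
D = 22² is a perfect square ⇒ form factors over ℤ ⇒ lakes

lake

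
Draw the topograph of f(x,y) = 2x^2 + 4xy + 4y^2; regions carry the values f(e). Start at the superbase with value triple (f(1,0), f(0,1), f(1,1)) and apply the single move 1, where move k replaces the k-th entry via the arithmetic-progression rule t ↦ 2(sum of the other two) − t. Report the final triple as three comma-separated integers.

start (2,4,10) = (f(1,0),f(0,1),f(1,1))
replace slot 1: 2·(4+10) − 2 = 26 → (26,4,10)

26,4,10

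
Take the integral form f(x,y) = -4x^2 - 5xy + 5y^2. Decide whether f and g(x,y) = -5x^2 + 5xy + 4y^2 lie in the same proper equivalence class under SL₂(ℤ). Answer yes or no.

D₁ = 105, D₂ = 105
river cycle of f (length 6): (5, 5, -4), (-4, 3, 6), (6, 9, -1), (-1, 9, 6), (6, 3, -4), (-4, 5, 5)
river cycle of g (length 6): (4, 3, -6), (-6, 9, 1), (1, 9, -6), (-6, 3, 4), (4, 5, -5), (-5, 5, 4)
cycles differ ⇒ inequivalent

no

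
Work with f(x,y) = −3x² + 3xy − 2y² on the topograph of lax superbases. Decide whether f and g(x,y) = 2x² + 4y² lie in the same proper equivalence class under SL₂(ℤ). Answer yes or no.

D₁ = -15, D₂ = -32
discriminants differ ⇒ not SL₂(ℤ)-equivalent

no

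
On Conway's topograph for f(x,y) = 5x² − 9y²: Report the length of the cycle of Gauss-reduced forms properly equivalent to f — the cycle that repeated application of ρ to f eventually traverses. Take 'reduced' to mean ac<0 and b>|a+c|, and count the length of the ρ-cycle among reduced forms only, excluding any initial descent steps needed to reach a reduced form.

D = 180, ⌊√D⌋ = 13
descent: ρ → (-9,0,5)
descent: ρ → (5,10,-4)  [lands on river]
river: ρ → (-4,6,9)
river: ρ → (9,12,-1)
river: ρ → (-1,12,9)
river: ρ → (9,6,-4)
river: ρ → (-4,10,5)
ρ-cycle length = 6 (tail of 2 descent steps not counted)

6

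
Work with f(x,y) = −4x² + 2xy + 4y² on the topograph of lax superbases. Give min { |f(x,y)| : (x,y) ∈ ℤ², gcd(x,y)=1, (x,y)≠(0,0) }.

river: ρ → (4,6,-2)
river: ρ → (-2,6,4)
river: ρ → (4,2,-4)
river: ρ → (-4,6,2)
river: ρ → (2,6,-4)
river: ρ → (-4,2,4)
closes: descent 0, river 6
min |a| on river = 2

2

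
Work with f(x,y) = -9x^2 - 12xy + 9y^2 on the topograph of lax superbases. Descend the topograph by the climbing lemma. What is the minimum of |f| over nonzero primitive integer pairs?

descent: ρ → (9,12,-9)  [lands on river]
river: ρ → (-9,6,12)
river: ρ → (12,18,-3)
river: ρ → (-3,18,12)
river: ρ → (12,6,-9)
river: ρ → (-9,12,9)
river: ρ → (9,6,-12)
river: ρ → (-12,18,3)
river: ρ → (3,18,-12)
river: ρ → (-12,6,9)
closes: descent 1, river 10
min |a| on river = 3

3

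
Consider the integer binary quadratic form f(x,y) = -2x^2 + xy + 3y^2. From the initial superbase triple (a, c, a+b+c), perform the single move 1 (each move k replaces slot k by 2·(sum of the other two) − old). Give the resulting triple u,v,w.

start (-2,3,2) = (f(1,0),f(0,1),f(1,1))
replace slot 1: 2·(3+2) − (-2) = 12 → (12,3,2)

12,3,2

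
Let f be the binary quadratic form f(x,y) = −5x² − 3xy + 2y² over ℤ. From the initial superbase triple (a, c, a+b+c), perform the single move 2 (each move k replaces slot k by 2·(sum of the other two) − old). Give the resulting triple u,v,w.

start (-5,2,-6) = (f(1,0),f(0,1),f(1,1))
replace slot 2: 2·((-5)+(-6)) − 2 = -24 → (-5,-24,-6)

-5,-24,-6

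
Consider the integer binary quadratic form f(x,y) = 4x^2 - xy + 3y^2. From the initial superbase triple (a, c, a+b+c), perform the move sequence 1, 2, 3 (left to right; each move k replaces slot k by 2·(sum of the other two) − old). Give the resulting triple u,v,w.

start (4,3,6) = (f(1,0),f(0,1),f(1,1))
replace slot 1: 2·(3+6) − 4 = 14 → (14,3,6)
replace slot 2: 2·(14+6) − 3 = 37 → (14,37,6)
replace slot 3: 2·(14+37) − 6 = 96 → (14,37,96)

14,37,96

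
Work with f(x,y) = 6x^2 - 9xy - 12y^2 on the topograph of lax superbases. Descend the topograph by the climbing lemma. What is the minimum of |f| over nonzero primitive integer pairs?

descent: ρ → (-12,9,6)  [lands on river]
river: ρ → (6,15,-6)
river: ρ → (-6,9,12)
river: ρ → (12,15,-3)
river: ρ → (-3,15,12)
river: ρ → (12,9,-6)
river: ρ → (-6,15,6)
river: ρ → (6,9,-12)
river: ρ → (-12,15,3)
river: ρ → (3,15,-12)
closes: descent 1, river 10
min |a| on river = 3

3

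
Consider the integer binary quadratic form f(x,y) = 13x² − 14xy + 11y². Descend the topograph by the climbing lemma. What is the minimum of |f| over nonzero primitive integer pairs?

translate: b→12 (≡-14 mod 26), so (13,-14,11)→(13,12,10)
flip: (13,12,10)→(10,-12,13)
translate: b→8 (≡-12 mod 20), so (10,-12,13)→(10,8,11)
reduced (well bottom): (10,8,11) with a≤c, −a<b≤a
well minimum = a = 10

10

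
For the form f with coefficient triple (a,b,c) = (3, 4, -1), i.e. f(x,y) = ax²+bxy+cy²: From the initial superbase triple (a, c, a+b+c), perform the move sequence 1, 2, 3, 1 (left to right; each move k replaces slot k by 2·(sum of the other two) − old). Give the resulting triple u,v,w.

start (3,-1,6) = (f(1,0),f(0,1),f(1,1))
replace slot 1: 2·((-1)+6) − 3 = 7 → (7,-1,6)
replace slot 2: 2·(7+6) − (-1) = 27 → (7,27,6)
replace slot 3: 2·(7+27) − 6 = 62 → (7,27,62)
replace slot 1: 2·(27+62) − 7 = 171 → (171,27,62)

171,27,62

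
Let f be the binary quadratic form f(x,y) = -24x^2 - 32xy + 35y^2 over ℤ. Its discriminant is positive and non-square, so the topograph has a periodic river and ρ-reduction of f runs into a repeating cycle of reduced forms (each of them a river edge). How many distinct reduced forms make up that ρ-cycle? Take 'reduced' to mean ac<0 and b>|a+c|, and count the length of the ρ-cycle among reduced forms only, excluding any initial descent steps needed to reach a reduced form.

D = 4384, ⌊√D⌋ = 66
descent: ρ → (35,32,-24)  [lands on river]
river: ρ → (-24,64,3)
river: ρ → (3,62,-45)
river: ρ → (-45,28,20)
river: ρ → (20,52,-21)
river: ρ → (-21,32,40)
river: ρ → (40,48,-13)
river: ρ → (-13,56,24)
river: ρ → (24,40,-29)
river: ρ → (-29,18,35)
river: ρ → (35,52,-12)
river: ρ → (-12,44,51)
river: ρ → (51,58,-5)
river: ρ → (-5,62,27)
river: ρ → (27,46,-21)
river: ρ → (-21,38,35)
ρ-cycle length = 16 (tail of 1 descent step not counted)

16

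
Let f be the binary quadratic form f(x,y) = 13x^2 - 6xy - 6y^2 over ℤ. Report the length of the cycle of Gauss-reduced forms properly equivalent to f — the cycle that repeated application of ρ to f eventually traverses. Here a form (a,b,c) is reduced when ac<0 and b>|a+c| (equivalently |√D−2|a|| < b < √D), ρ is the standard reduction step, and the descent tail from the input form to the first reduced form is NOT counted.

D = 348, ⌊√D⌋ = 18
descent: ρ → (-6,18,1)  [lands on river]
river: ρ → (1,18,-6)
ρ-cycle length = 2 (tail of 1 descent step not counted)

2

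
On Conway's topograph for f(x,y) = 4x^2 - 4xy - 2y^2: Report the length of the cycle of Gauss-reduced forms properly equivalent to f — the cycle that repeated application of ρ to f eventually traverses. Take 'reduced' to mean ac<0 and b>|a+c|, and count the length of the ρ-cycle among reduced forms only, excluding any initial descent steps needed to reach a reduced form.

D = 48, ⌊√D⌋ = 6
descent: ρ → (-2,4,4)  [lands on river]
river: ρ → (4,4,-2)
ρ-cycle length = 2 (tail of 1 descent step not counted)

2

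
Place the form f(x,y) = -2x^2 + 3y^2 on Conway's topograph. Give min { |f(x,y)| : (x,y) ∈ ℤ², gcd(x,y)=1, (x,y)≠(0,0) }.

descent: ρ → (3,0,-2)
descent: ρ → (-2,4,1)  [lands on river]
river: ρ → (1,4,-2)
closes: descent 2, river 2
min |a| on river = 1

1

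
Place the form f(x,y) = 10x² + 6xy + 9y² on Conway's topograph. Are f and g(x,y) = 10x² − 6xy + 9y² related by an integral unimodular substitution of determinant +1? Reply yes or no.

D₁ = -324, D₂ = -324
f: flip: (10,6,9)→(9,-6,10)
f: reduced (well bottom): (9,-6,10) with a≤c, −a<b≤a
g: flip: (10,-6,9)→(9,6,10)
g: reduced (well bottom): (9,6,10) with a≤c, −a<b≤a
reduced forms (9, -6, 10) vs (9, 6, 10) ⇒ inequivalent

no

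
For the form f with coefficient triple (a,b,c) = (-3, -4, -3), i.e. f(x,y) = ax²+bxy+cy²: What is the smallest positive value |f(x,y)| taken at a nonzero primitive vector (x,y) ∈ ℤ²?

translate: b→-2 (≡4 mod 6), so (3,4,3)→(3,-2,2)
flip: (3,-2,2)→(2,2,3)
reduced (well bottom): (2,2,3) with a≤c, −a<b≤a
well minimum |f| = |-2| = 2 (negative-definite)

2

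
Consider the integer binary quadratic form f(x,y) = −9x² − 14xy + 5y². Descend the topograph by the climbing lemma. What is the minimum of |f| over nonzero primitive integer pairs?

descent: ρ → (5,14,-9)  [lands on river]
river: ρ → (-9,4,10)
river: ρ → (10,16,-3)
river: ρ → (-3,14,15)
river: ρ → (15,16,-2)
river: ρ → (-2,16,15)
river: ρ → (15,14,-3)
river: ρ → (-3,16,10)
river: ρ → (10,4,-9)
river: ρ → (-9,14,5)
river: ρ → (5,16,-6)
river: ρ → (-6,8,13)
river: ρ → (13,18,-1)
river: ρ → (-1,18,13)
river: ρ → (13,8,-6)
river: ρ → (-6,16,5)
closes: descent 1, river 16
min |a| on river = 1

1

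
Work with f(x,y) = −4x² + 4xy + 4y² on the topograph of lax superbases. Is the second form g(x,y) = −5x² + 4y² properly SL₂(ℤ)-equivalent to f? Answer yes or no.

D₁ = 80, D₂ = 80
river cycle of f (length 2): (4, 4, -4), (-4, 4, 4)
river cycle of g (length 2): (4, 8, -1), (-1, 8, 4)
cycles differ ⇒ inequivalent

no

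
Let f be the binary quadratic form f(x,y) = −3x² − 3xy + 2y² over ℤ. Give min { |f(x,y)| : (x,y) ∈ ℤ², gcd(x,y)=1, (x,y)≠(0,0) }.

descent: ρ → (2,3,-3)  [lands on river]
river: ρ → (-3,3,2)
river: ρ → (2,5,-1)
river: ρ → (-1,5,2)
closes: descent 1, river 4
min |a| on river = 1

1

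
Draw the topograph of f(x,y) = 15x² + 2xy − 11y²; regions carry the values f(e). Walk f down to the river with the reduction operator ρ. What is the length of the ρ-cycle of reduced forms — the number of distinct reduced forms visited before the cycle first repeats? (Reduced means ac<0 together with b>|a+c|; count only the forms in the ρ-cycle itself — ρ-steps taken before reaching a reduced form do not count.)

D = 664, ⌊√D⌋ = 25
descent: ρ → (-11,20,6)  [lands on river]
river: ρ → (6,16,-17)
river: ρ → (-17,18,5)
river: ρ → (5,22,-9)
river: ρ → (-9,14,13)
river: ρ → (13,12,-10)
river: ρ → (-10,8,15)
river: ρ → (15,22,-3)
river: ρ → (-3,20,22)
river: ρ → (22,24,-1)
river: ρ → (-1,24,22)
river: ρ → (22,20,-3)
river: ρ → (-3,22,15)
river: ρ → (15,8,-10)
river: ρ → (-10,12,13)
river: ρ → (13,14,-9)
river: ρ → (-9,22,5)
river: ρ → (5,18,-17)
river: ρ → (-17,16,6)
river: ρ → (6,20,-11)
river: ρ → (-11,24,2)
river: ρ → (2,24,-11)
ρ-cycle length = 22 (tail of 1 descent step not counted)

22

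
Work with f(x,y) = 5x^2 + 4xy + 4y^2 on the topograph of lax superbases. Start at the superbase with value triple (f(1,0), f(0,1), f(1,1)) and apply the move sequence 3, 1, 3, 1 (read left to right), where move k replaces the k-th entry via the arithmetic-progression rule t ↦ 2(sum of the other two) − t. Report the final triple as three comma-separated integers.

start (5,4,13) = (f(1,0),f(0,1),f(1,1))
replace slot 3: 2·(5+4) − 13 = 5 → (5,4,5)
replace slot 1: 2·(4+5) − 5 = 13 → (13,4,5)
replace slot 3: 2·(13+4) − 5 = 29 → (13,4,29)
replace slot 1: 2·(4+29) − 13 = 53 → (53,4,29)

53,4,29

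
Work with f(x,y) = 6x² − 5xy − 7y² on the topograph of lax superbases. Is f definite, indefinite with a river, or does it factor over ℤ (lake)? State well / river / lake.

D = b²−4ac = (-5)² − 4·6·(-7) = 193
D > 0 non-square ⇒ indefinite ⇒ periodic river

river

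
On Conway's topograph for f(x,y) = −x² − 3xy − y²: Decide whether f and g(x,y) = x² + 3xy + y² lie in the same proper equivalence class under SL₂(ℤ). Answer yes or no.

D₁ = 5, D₂ = 5
river cycle of f (length 2): (-1, 1, 1), (1, 1, -1)
river cycle of g (length 2): (1, 1, -1), (-1, 1, 1)
cycles coincide ⇒ equivalent

yes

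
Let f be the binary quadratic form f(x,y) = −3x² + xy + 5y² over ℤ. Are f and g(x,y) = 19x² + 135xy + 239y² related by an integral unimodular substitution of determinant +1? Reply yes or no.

D₁ = 61, D₂ = 61
river cycle of f (length 6): (-3, 7, 1), (1, 7, -3), (-3, 5, 3), (3, 7, -1), (-1, 7, 3), (3, 5, -3)
river cycle of g (length 6): (3, 5, -3), (-3, 7, 1), (1, 7, -3), (-3, 5, 3), (3, 7, -1), (-1, 7, 3)
cycles coincide ⇒ equivalent

yes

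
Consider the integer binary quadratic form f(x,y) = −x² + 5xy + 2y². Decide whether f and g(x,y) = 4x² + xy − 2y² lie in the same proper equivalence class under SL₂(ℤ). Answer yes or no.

D₁ = 33, D₂ = 33
river cycle of f (length 4): (2, 3, -3), (-3, 3, 2), (2, 5, -1), (-1, 5, 2)
river cycle of g (length 4): (-2, 3, 3), (3, 3, -2), (-2, 5, 1), (1, 5, -2)
cycles differ ⇒ inequivalent

no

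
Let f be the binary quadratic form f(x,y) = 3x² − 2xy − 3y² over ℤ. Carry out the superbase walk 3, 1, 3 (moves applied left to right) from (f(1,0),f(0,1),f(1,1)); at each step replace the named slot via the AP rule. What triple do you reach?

start (3,-3,-2) = (f(1,0),f(0,1),f(1,1))
replace slot 3: 2·(3+(-3)) − (-2) = 2 → (3,-3,2)
replace slot 1: 2·((-3)+2) − 3 = -5 → (-5,-3,2)
replace slot 3: 2·((-5)+(-3)) − 2 = -18 → (-5,-3,-18)

-5,-3,-18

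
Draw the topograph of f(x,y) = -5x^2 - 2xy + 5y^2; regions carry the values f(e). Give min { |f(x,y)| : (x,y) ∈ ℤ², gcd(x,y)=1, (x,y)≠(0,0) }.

descent: ρ → (5,2,-5)  [lands on river]
river: ρ → (-5,8,2)
river: ρ → (2,8,-5)
river: ρ → (-5,2,5)
river: ρ → (5,8,-2)
river: ρ → (-2,8,5)
closes: descent 1, river 6
min |a| on river = 2

2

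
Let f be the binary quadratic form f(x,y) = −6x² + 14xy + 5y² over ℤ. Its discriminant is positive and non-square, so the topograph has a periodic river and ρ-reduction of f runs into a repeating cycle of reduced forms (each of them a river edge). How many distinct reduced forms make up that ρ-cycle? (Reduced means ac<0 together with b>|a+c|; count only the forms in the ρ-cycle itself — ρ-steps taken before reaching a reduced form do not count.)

D = 316, ⌊√D⌋ = 17
river: ρ → (5,16,-3)
river: ρ → (-3,14,10)
river: ρ → (10,6,-7)
river: ρ → (-7,8,9)
river: ρ → (9,10,-6)
river: ρ → (-6,14,5)
ρ-cycle length = 6 (tail of 0 descent steps not counted)

6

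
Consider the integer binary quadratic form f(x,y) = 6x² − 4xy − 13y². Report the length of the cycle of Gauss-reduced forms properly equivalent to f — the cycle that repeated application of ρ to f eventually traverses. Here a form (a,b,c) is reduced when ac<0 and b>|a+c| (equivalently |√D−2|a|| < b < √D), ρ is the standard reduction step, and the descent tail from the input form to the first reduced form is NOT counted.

D = 328, ⌊√D⌋ = 18
descent: ρ → (-13,4,6)
descent: ρ → (6,8,-11)  [lands on river]
river: ρ → (-11,14,3)
river: ρ → (3,16,-6)
river: ρ → (-6,8,11)
river: ρ → (11,14,-3)
river: ρ → (-3,16,6)
ρ-cycle length = 6 (tail of 2 descent steps not counted)

6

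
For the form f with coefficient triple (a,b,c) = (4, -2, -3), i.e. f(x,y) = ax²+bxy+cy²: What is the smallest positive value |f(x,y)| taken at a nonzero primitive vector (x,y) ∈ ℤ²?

descent: ρ → (-3,2,4)  [lands on river]
river: ρ → (4,6,-1)
river: ρ → (-1,6,4)
river: ρ → (4,2,-3)
river: ρ → (-3,4,3)
river: ρ → (3,2,-4)
river: ρ → (-4,6,1)
river: ρ → (1,6,-4)
river: ρ → (-4,2,3)
river: ρ → (3,4,-3)
closes: descent 1, river 10
min |a| on river = 1

1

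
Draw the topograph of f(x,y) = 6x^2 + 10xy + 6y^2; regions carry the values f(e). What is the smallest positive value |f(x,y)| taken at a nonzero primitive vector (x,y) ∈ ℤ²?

translate: b→-2 (≡10 mod 12), so (6,10,6)→(6,-2,2)
flip: (6,-2,2)→(2,2,6)
reduced (well bottom): (2,2,6) with a≤c, −a<b≤a
well minimum = a = 2

2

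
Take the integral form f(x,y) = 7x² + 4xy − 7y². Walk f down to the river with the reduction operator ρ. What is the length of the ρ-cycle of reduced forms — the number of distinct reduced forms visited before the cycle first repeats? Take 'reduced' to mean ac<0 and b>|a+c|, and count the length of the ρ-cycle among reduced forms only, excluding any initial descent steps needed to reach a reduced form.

D = 212, ⌊√D⌋ = 14
river: ρ → (-7,10,4)
river: ρ → (4,14,-1)
river: ρ → (-1,14,4)
river: ρ → (4,10,-7)
river: ρ → (-7,4,7)
river: ρ → (7,10,-4)
river: ρ → (-4,14,1)
river: ρ → (1,14,-4)
river: ρ → (-4,10,7)
river: ρ → (7,4,-7)
ρ-cycle length = 10 (tail of 0 descent steps not counted)

10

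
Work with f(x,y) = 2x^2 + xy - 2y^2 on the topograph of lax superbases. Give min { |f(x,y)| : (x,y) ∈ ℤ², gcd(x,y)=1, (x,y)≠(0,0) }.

river: ρ → (-2,3,1)
river: ρ → (1,3,-2)
river: ρ → (-2,1,2)
river: ρ → (2,3,-1)
river: ρ → (-1,3,2)
river: ρ → (2,1,-2)
closes: descent 0, river 6
min |a| on river = 1

1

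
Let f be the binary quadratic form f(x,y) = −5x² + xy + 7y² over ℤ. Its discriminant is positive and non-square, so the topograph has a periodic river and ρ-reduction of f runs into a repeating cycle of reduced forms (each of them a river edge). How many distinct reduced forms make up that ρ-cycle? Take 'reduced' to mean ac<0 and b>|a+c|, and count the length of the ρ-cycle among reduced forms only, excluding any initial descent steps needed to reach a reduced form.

D = 141, ⌊√D⌋ = 11
descent: ρ → (7,-1,-5)
descent: ρ → (-5,11,1)  [lands on river]
river: ρ → (1,11,-5)
river: ρ → (-5,9,3)
river: ρ → (3,9,-5)
ρ-cycle length = 4 (tail of 2 descent steps not counted)

4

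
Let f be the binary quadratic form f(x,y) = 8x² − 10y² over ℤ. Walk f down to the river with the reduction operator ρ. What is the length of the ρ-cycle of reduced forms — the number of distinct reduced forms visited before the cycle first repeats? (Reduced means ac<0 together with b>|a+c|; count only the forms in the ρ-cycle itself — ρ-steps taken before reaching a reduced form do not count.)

D = 320, ⌊√D⌋ = 17
descent: ρ → (-10,0,8)
descent: ρ → (8,16,-2)  [lands on river]
river: ρ → (-2,16,8)
ρ-cycle length = 2 (tail of 2 descent steps not counted)

2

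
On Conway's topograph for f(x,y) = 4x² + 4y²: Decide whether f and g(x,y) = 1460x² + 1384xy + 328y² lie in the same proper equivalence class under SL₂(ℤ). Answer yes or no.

D₁ = -64, D₂ = -64
f: reduced (well bottom): (4,0,4) with a≤c, −a<b≤a
g: flip: (1460,1384,328)→(328,-1384,1460)
g: translate: b→-72 (≡-1384 mod 656), so (328,-1384,1460)→(328,-72,4)
g: flip: (328,-72,4)→(4,72,328)
g: translate: b→0 (≡72 mod 8), so (4,72,328)→(4,0,4)
g: reduced (well bottom): (4,0,4) with a≤c, −a<b≤a
reduced forms (4, 0, 4) vs (4, 0, 4) ⇒ equivalent

yes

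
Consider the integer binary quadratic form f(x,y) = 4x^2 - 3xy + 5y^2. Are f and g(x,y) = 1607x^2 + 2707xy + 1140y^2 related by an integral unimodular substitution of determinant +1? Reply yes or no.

D₁ = -71, D₂ = -71
f: reduced (well bottom): (4,-3,5) with a≤c, −a<b≤a
g: translate: b→-507 (≡2707 mod 3214), so (1607,2707,1140)→(1607,-507,40)
g: flip: (1607,-507,40)→(40,507,1607)
g: translate: b→27 (≡507 mod 80), so (40,507,1607)→(40,27,5)
g: flip: (40,27,5)→(5,-27,40)
g: translate: b→3 (≡-27 mod 10), so (5,-27,40)→(5,3,4)
g: flip: (5,3,4)→(4,-3,5)
g: reduced (well bottom): (4,-3,5) with a≤c, −a<b≤a
reduced forms (4, -3, 5) vs (4, -3, 5) ⇒ equivalent

yes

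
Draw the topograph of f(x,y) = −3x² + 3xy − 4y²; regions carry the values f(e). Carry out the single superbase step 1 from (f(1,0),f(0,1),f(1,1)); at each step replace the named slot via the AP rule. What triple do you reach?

start (-3,-4,-4) = (f(1,0),f(0,1),f(1,1))
replace slot 1: 2·((-4)+(-4)) − (-3) = -13 → (-13,-4,-4)

-13,-4,-4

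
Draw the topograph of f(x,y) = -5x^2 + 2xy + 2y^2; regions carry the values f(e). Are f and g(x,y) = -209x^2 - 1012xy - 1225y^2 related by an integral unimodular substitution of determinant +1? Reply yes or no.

D₁ = 44, D₂ = 44
river cycle of f (length 2): (2, 6, -1), (-1, 6, 2)
river cycle of g (length 2): (2, 6, -1), (-1, 6, 2)
cycles coincide ⇒ equivalent

yes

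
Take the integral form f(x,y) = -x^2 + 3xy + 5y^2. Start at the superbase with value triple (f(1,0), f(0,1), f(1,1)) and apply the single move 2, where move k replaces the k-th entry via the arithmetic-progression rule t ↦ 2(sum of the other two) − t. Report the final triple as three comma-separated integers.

start (-1,5,7) = (f(1,0),f(0,1),f(1,1))
replace slot 2: 2·((-1)+7) − 5 = 7 → (-1,7,7)

-1,7,7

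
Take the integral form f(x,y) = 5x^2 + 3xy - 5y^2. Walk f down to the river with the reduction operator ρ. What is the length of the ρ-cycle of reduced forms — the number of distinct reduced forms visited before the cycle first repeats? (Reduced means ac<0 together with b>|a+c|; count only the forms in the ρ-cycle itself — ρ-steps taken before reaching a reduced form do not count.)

D = 109, ⌊√D⌋ = 10
river: ρ → (-5,7,3)
river: ρ → (3,5,-7)
river: ρ → (-7,9,1)
river: ρ → (1,9,-7)
river: ρ → (-7,5,3)
river: ρ → (3,7,-5)
river: ρ → (-5,3,5)
river: ρ → (5,7,-3)
river: ρ → (-3,5,7)
river: ρ → (7,9,-1)
river: ρ → (-1,9,7)
river: ρ → (7,5,-3)
river: ρ → (-3,7,5)
river: ρ → (5,3,-5)
ρ-cycle length = 14 (tail of 0 descent steps not counted)

14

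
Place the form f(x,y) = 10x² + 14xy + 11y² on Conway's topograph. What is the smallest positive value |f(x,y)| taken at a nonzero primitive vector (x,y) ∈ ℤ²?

translate: b→-6 (≡14 mod 20), so (10,14,11)→(10,-6,7)
flip: (10,-6,7)→(7,6,10)
reduced (well bottom): (7,6,10) with a≤c, −a<b≤a
well minimum = a = 7

7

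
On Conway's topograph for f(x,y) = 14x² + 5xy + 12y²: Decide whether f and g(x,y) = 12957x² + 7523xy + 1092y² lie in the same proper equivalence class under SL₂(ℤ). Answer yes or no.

D₁ = -647, D₂ = -647
f: flip: (14,5,12)→(12,-5,14)
f: reduced (well bottom): (12,-5,14) with a≤c, −a<b≤a
g: flip: (12957,7523,1092)→(1092,-7523,12957)
g: translate: b→-971 (≡-7523 mod 2184), so (1092,-7523,12957)→(1092,-971,216)
g: flip: (1092,-971,216)→(216,971,1092)
g: translate: b→107 (≡971 mod 432), so (216,971,1092)→(216,107,14)
g: flip: (216,107,14)→(14,-107,216)
g: translate: b→5 (≡-107 mod 28), so (14,-107,216)→(14,5,12)
g: flip: (14,5,12)→(12,-5,14)
g: reduced (well bottom): (12,-5,14) with a≤c, −a<b≤a
reduced forms (12, -5, 14) vs (12, -5, 14) ⇒ equivalent

yes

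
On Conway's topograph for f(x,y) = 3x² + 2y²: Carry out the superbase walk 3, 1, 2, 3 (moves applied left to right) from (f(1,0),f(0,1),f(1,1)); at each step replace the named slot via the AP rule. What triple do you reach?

start (3,2,5) = (f(1,0),f(0,1),f(1,1))
replace slot 3: 2·(3+2) − 5 = 5 → (3,2,5)
replace slot 1: 2·(2+5) − 3 = 11 → (11,2,5)
replace slot 2: 2·(11+5) − 2 = 30 → (11,30,5)
replace slot 3: 2·(11+30) − 5 = 77 → (11,30,77)

11,30,77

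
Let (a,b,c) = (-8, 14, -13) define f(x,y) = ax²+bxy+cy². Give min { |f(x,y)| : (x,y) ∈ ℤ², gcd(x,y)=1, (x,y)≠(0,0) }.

translate: b→2 (≡-14 mod 16), so (8,-14,13)→(8,2,7)
flip: (8,2,7)→(7,-2,8)
reduced (well bottom): (7,-2,8) with a≤c, −a<b≤a
well minimum |f| = |-7| = 7 (negative-definite)

7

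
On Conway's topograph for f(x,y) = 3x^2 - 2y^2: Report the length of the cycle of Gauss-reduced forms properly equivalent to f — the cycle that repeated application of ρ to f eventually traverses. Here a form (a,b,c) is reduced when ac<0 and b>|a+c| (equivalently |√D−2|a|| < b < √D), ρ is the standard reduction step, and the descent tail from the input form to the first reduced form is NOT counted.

D = 24, ⌊√D⌋ = 4
descent: ρ → (-2,4,1)  [lands on river]
river: ρ → (1,4,-2)
ρ-cycle length = 2 (tail of 1 descent step not counted)

2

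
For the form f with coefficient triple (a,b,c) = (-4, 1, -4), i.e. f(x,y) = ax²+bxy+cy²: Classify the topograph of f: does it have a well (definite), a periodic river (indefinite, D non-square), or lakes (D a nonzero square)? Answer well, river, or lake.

D = b²−4ac = 1² − 4·(-4)·(-4) = -63
D < 0 ⇒ definite ⇒ every region one sign ⇒ single well

well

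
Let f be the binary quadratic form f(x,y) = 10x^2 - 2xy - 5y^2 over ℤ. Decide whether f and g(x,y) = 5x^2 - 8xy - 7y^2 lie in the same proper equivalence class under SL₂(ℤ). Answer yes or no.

D₁ = 204, D₂ = 204
river cycle of f (length 6): (-5, 12, 3), (3, 12, -5), (-5, 8, 7), (7, 6, -6), (-6, 6, 7), (7, 8, -5)
river cycle of g (length 6): (-7, 8, 5), (5, 12, -3), (-3, 12, 5), (5, 8, -7), (-7, 6, 6), (6, 6, -7)
cycles differ ⇒ inequivalent

no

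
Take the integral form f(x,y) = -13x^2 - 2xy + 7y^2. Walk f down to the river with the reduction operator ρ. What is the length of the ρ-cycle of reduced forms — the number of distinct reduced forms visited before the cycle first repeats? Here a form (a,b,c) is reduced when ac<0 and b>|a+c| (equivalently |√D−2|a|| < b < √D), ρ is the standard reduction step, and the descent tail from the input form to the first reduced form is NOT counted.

D = 368, ⌊√D⌋ = 19
descent: ρ → (7,16,-4)  [lands on river]
river: ρ → (-4,16,7)
river: ρ → (7,12,-8)
river: ρ → (-8,4,11)
river: ρ → (11,18,-1)
river: ρ → (-1,18,11)
river: ρ → (11,4,-8)
river: ρ → (-8,12,7)
ρ-cycle length = 8 (tail of 1 descent step not counted)

8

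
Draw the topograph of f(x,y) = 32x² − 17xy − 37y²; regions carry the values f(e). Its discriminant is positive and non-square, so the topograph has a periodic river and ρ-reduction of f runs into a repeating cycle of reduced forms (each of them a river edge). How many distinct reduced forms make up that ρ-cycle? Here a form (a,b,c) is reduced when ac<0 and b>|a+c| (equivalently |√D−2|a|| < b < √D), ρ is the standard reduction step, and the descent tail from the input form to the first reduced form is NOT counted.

D = 5025, ⌊√D⌋ = 70
descent: ρ → (-37,17,32)  [lands on river]
river: ρ → (32,47,-22)
river: ρ → (-22,41,38)
river: ρ → (38,35,-25)
river: ρ → (-25,65,8)
river: ρ → (8,63,-33)
river: ρ → (-33,69,2)
river: ρ → (2,67,-67)
river: ρ → (-67,67,2)
river: ρ → (2,69,-33)
river: ρ → (-33,63,8)
river: ρ → (8,65,-25)
river: ρ → (-25,35,38)
river: ρ → (38,41,-22)
river: ρ → (-22,47,32)
river: ρ → (32,17,-37)
river: ρ → (-37,57,12)
river: ρ → (12,63,-22)
river: ρ → (-22,69,3)
river: ρ → (3,69,-22)
river: ρ → (-22,63,12)
river: ρ → (12,57,-37)
ρ-cycle length = 22 (tail of 1 descent step not counted)

22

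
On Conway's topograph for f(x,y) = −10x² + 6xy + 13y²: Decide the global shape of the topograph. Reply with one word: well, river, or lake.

D = b²−4ac = 6² − 4·(-10)·13 = 556
D > 0 non-square ⇒ indefinite ⇒ periodic river

river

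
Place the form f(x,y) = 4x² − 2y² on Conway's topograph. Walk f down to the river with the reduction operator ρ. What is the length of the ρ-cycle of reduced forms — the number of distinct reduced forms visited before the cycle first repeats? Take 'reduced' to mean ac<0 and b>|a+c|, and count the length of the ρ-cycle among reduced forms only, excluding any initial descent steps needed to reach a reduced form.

D = 32, ⌊√D⌋ = 5
descent: ρ → (-2,4,2)  [lands on river]
river: ρ → (2,4,-2)
ρ-cycle length = 2 (tail of 1 descent step not counted)

2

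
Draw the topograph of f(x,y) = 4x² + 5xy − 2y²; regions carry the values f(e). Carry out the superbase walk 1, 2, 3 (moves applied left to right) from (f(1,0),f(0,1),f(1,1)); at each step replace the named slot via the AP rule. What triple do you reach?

start (4,-2,7) = (f(1,0),f(0,1),f(1,1))
replace slot 1: 2·((-2)+7) − 4 = 6 → (6,-2,7)
replace slot 2: 2·(6+7) − (-2) = 28 → (6,28,7)
replace slot 3: 2·(6+28) − 7 = 61 → (6,28,61)

6,28,61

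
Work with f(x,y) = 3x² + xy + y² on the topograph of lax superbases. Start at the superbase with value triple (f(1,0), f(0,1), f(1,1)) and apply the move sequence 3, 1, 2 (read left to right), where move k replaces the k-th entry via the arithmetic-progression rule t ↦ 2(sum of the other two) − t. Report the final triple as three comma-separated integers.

start (3,1,5) = (f(1,0),f(0,1),f(1,1))
replace slot 3: 2·(3+1) − 5 = 3 → (3,1,3)
replace slot 1: 2·(1+3) − 3 = 5 → (5,1,3)
replace slot 2: 2·(5+3) − 1 = 15 → (5,15,3)

5,15,3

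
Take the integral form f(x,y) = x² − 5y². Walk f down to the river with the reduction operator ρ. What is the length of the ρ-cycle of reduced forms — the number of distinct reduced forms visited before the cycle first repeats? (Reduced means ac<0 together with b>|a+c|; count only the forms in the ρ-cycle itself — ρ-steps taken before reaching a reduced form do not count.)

D = 20, ⌊√D⌋ = 4
descent: ρ → (-5,0,1)
descent: ρ → (1,4,-1)  [lands on river]
river: ρ → (-1,4,1)
ρ-cycle length = 2 (tail of 2 descent steps not counted)

2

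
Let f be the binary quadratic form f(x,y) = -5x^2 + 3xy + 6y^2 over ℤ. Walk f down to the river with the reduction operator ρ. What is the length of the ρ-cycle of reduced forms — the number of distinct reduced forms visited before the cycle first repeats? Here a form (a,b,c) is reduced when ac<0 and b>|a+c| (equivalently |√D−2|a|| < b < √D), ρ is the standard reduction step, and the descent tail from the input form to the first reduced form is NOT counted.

D = 129, ⌊√D⌋ = 11
river: ρ → (6,9,-2)
river: ρ → (-2,11,1)
river: ρ → (1,11,-2)
river: ρ → (-2,9,6)
river: ρ → (6,3,-5)
river: ρ → (-5,7,4)
river: ρ → (4,9,-3)
river: ρ → (-3,9,4)
river: ρ → (4,7,-5)
river: ρ → (-5,3,6)
ρ-cycle length = 10 (tail of 0 descent steps not counted)

10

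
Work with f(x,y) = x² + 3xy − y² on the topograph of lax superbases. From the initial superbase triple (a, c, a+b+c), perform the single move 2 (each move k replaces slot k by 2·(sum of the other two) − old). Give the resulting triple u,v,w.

start (1,-1,3) = (f(1,0),f(0,1),f(1,1))
replace slot 2: 2·(1+3) − (-1) = 9 → (1,9,3)

1,9,3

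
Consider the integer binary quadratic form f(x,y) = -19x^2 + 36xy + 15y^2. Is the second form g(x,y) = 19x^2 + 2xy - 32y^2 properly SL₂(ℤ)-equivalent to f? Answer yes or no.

D₁ = 2436, D₂ = 2436
river cycle of f (length 12): (15, 24, -31), (-31, 38, 8), (8, 42, -21), (-21, 42, 8), (8, 38, -31), (-31, 24, 15), (15, 36, -19), (-19, 40, 11), (11, 48, -3), (-3, 48, 11), … (2 more)
river cycle of g (length 12): (19, 40, -11), (-11, 48, 3), (3, 48, -11), (-11, 40, 19), (19, 36, -15), (-15, 24, 31), (31, 38, -8), (-8, 42, 21), (21, 42, -8), (-8, 38, 31), … (2 more)
cycles differ ⇒ inequivalent

no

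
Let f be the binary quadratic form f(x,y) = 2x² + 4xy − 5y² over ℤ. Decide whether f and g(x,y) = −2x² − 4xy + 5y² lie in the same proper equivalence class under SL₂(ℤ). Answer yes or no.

D₁ = 56, D₂ = 56
river cycle of f (length 4): (-5, 6, 1), (1, 6, -5), (-5, 4, 2), (2, 4, -5)
river cycle of g (length 4): (5, 4, -2), (-2, 4, 5), (5, 6, -1), (-1, 6, 5)
cycles differ ⇒ inequivalent

no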